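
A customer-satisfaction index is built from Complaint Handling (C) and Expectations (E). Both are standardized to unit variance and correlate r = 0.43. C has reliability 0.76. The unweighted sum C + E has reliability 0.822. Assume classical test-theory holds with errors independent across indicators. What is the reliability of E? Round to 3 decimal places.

Var(C+E) = 2 + 2·0.43 = 2.860.
True-score variance = ρ_C + ρ_E + 2·0.43, so 0.822 = (0.76 + ρ_E + 0.86) / 2.860.
ρ_E = 0.822·2.860 − 0.76 − 0.86 = 0.731.

0.731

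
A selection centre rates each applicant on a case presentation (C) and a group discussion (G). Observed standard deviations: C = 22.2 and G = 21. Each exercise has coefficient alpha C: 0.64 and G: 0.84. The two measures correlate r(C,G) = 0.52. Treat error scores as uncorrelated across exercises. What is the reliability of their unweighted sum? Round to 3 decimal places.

0.825

Var(C+G) = 22.2² + 21² + 2·[22.2·21·0.52] = 933.84 + 484.848 = 1418.69.
Under uncorrelated errors the observed covariances equal the true-score covariances, so only the own-variance terms attenuate.
True-score variance = [22.2²·0.64 + 21²·0.84] + 484.848 = 685.858 + 484.848 = 1170.71.
Reliability = 1170.71 / 1418.69 = 0.825.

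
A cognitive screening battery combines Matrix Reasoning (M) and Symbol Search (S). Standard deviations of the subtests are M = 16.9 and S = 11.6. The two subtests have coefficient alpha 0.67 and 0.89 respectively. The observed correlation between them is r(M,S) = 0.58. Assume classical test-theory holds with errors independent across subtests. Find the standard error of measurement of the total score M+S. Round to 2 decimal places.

10.44

Var(total) = 420.17 + 227.406 = 647.576.
True-score variance = 311.117 + 227.406 = 538.523, so reliability = 0.8316.
Error variance = 647.576 − 538.523 = 109.053; SEM = √109.053 = 10.44.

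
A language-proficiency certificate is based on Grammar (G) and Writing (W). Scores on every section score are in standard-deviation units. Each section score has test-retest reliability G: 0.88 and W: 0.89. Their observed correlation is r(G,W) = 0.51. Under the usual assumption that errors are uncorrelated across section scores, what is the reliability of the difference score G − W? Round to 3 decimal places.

Var(G−W) = 1 + 1 − 2·0.51 = 2 − 1.02 = 0.98.
With uncorrelated errors the cross-covariances are all true-score covariance, so they carry over unchanged; only the diagonal terms shrink to ρᵢσᵢ².
True-score variance = [0.88 + 0.89] − 1.02 = 1.77 − 1.02 = 0.75.
Reliability = 0.75 / 0.98 = 0.765.

0.765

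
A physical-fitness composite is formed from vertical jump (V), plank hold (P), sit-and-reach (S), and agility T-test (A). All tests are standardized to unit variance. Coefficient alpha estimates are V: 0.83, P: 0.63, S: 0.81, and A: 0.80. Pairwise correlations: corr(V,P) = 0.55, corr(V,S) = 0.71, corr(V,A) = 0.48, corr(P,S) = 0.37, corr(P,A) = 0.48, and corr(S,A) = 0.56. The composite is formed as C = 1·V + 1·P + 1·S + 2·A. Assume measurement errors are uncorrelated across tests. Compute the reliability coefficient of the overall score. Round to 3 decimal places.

0.906

Var(C) = 1 + 1 + 1 + 2² + 2·[0.55 + 0.71 + 2·0.48 + 0.37 + 2·0.48 + 2·0.56] = 7 + 9.34 = 16.34.
Under uncorrelated errors the observed covariances equal the true-score covariances, so only the own-variance terms attenuate.
True-score variance = [0.83 + 0.63 + 0.81 + 2²·0.80] + 9.34 = 5.47 + 9.34 = 14.81.
Reliability = 14.81 / 16.34 = 0.906.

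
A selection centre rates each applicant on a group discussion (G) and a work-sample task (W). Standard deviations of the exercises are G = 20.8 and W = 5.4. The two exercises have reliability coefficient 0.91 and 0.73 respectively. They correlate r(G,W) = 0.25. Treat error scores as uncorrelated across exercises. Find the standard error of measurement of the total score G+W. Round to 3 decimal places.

6.842

Var(total) = 461.8 + 56.16 = 517.96.
True-score variance = 414.989 + 56.16 = 471.149, so reliability = 0.9096.
Error variance = 517.96 − 471.149 = 46.8108; SEM = √46.8108 = 6.842.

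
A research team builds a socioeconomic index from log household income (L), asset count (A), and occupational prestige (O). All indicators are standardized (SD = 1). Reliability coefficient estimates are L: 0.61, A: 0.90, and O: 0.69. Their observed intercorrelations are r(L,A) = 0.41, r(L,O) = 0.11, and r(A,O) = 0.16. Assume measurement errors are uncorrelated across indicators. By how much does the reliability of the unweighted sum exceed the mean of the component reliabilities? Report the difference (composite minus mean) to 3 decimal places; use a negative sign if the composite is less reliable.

0.083

Var(sum) = 3 + 1.36 = 4.36; true-score variance = 2.2 + 1.36 = 3.56; composite reliability = 0.8165.
Mean component reliability = 0.7333.
Difference = 0.8165 − 0.7333 = 0.083.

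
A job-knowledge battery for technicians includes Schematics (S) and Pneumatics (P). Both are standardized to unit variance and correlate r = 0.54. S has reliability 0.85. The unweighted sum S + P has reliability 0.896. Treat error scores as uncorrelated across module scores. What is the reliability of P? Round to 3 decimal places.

0.830

Var(S+P) = 2 + 2·0.54 = 3.080.
True-score variance = ρ_S + ρ_P + 2·0.54, so 0.896 = (0.85 + ρ_P + 1.08) / 3.080.
ρ_P = 0.896·3.080 − 0.85 − 1.08 = 0.830.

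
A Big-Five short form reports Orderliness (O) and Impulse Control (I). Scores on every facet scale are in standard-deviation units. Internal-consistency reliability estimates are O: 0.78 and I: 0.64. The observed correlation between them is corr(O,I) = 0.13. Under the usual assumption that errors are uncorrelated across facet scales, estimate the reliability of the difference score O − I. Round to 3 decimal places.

0.667

Var(O−I) = 1 + 1 − 2·0.13 = 2 − 0.26 = 1.74.
With uncorrelated errors the cross-covariances are all true-score covariance, so they carry over unchanged; only the diagonal terms shrink to ρᵢσᵢ².
True-score variance = [0.78 + 0.64] − 0.26 = 1.42 − 0.26 = 1.16.
Reliability = 1.16 / 1.74 = 0.667.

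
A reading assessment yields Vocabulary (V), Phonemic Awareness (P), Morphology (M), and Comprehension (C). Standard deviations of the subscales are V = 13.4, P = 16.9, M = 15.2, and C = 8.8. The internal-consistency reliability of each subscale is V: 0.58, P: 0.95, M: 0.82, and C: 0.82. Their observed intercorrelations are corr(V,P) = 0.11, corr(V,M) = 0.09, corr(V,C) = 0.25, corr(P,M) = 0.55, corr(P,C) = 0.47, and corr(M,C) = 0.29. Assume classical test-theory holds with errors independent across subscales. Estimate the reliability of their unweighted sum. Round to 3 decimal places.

0.898

Var(V+P+M+C) = 13.4² + 16.9² + 15.2² + 8.8² + 2·[13.4·16.9·0.11 + 13.4·15.2·0.09 + 13.4·8.8·0.25 + 16.9·15.2·0.55 + 16.9·8.8·0.47 + 15.2·8.8·0.29] = 773.65 + 645.389 = 1419.04.
Because errors are independent across components, Cov(Tᵢ,Tⱼ) = Cov(Xᵢ,Xⱼ); the off-diagonal part of the true-score variance is the same as above.
True-score variance = [13.4²·0.58 + 16.9²·0.95 + 15.2²·0.82 + 8.8²·0.82] + 645.389 = 628.428 + 645.389 = 1273.82.
Reliability = 1273.82 / 1419.04 = 0.898.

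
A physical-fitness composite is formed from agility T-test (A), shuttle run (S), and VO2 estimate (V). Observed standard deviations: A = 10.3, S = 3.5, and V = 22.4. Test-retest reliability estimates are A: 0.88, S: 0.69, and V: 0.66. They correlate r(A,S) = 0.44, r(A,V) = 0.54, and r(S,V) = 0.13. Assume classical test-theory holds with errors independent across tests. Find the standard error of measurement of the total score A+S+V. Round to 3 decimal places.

Var(total) = 620.1 + 301.286 = 921.386.
True-score variance = 432.973 + 301.286 = 734.259, so reliability = 0.7969.
Error variance = 921.386 − 734.259 = 187.127; SEM = √187.127 = 13.679.

13.679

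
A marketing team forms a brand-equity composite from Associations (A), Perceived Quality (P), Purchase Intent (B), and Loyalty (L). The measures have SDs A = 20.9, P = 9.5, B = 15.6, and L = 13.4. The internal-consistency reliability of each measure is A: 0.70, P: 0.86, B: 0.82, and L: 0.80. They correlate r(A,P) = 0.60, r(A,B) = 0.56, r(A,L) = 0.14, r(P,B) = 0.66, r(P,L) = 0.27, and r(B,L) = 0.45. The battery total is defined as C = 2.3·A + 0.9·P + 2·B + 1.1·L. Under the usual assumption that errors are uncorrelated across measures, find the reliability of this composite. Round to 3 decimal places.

Var(C) = 2.3²·20.9² + 0.9²·9.5² + 2²·15.6² + 1.1²·13.4² + 2·[2.07·20.9·9.5·0.60 + 4.6·20.9·15.6·0.56 + 2.53·20.9·13.4·0.14 + 1.8·9.5·15.6·0.66 + 0.99·9.5·13.4·0.27 + 2.2·15.6·13.4·0.45] = 3574.53 + 3205.43 = 6779.96.
With uncorrelated errors the cross-covariances are all true-score covariance, so they carry over unchanged; only the diagonal terms shrink to ρᵢσᵢ².
True-score variance = [2.3²·20.9²·0.70 + 0.9²·9.5²·0.86 + 2²·15.6²·0.82 + 1.1²·13.4²·0.80] + 3205.43 = 2652.41 + 3205.43 = 5857.84.
Reliability = 5857.84 / 6779.96 = 0.864.

0.864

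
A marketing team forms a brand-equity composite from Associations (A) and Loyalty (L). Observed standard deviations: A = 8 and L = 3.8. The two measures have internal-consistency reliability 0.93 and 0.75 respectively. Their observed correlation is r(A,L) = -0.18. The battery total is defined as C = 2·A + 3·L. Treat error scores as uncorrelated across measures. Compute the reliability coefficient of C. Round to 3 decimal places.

0.843

Var(C) = 2²·8² + 3²·3.8² + 2·[6·8·3.8·(-0.18)] = 385.96 − 65.664 = 320.296.
With uncorrelated errors the cross-covariances are all true-score covariance, so they carry over unchanged; only the diagonal terms shrink to ρᵢσᵢ².
True-score variance = [2²·8²·0.93 + 3²·3.8²·0.75] − 65.664 = 335.55 − 65.664 = 269.886.
Reliability = 269.886 / 320.296 = 0.843.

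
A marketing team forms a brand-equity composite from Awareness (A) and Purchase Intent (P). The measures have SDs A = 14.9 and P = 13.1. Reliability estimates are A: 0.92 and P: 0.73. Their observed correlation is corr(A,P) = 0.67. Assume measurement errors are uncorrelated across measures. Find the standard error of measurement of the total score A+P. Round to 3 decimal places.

Var(total) = 393.62 + 261.555 = 655.175.
True-score variance = 329.524 + 261.555 = 591.079, so reliability = 0.9022.
Error variance = 655.175 − 591.079 = 64.0955; SEM = √64.0955 = 8.006.

8.006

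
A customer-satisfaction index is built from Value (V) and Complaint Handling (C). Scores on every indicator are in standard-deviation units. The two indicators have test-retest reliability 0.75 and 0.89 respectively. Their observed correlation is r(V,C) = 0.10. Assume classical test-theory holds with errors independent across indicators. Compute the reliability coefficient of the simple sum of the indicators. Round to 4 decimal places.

Var(V+C) = 2 + 2·[0.10] = 2 + 0.2 = 2.2.
With uncorrelated errors the cross-covariances are all true-score covariance, so they carry over unchanged; only the diagonal terms shrink to ρᵢσᵢ².
True-score variance = [0.75 + 0.89] + 0.2 = 1.64 + 0.2 = 1.84.
Reliability = 1.84 / 2.2 = 0.8364.

0.8364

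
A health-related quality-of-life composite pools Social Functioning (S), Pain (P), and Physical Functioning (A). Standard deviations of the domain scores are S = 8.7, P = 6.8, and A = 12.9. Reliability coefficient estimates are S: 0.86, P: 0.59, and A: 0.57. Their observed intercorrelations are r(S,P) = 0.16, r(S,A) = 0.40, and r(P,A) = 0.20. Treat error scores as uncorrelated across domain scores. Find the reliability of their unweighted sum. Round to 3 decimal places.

0.766

Var(S+P+A) = 8.7² + 6.8² + 12.9² + 2·[8.7·6.8·0.16 + 8.7·12.9·0.40 + 6.8·12.9·0.20] = 288.34 + 143.803 = 432.143.
Under uncorrelated errors the observed covariances equal the true-score covariances, so only the own-variance terms attenuate.
True-score variance = [8.7²·0.86 + 6.8²·0.59 + 12.9²·0.57] + 143.803 = 187.229 + 143.803 = 331.032.
Reliability = 331.032 / 432.143 = 0.766.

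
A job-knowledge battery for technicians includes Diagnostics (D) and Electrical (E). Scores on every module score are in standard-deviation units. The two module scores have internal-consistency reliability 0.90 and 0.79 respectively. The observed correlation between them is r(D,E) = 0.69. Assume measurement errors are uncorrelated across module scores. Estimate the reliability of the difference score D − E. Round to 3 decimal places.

0.500

Var(D−E) = 1 + 1 − 2·0.69 = 2 − 1.38 = 0.62.
Because errors are independent across components, Cov(Tᵢ,Tⱼ) = Cov(Xᵢ,Xⱼ); the off-diagonal part of the true-score variance is the same as above.
True-score variance = [0.90 + 0.79] − 1.38 = 1.69 − 1.38 = 0.31.
Reliability = 0.31 / 0.62 = 0.500.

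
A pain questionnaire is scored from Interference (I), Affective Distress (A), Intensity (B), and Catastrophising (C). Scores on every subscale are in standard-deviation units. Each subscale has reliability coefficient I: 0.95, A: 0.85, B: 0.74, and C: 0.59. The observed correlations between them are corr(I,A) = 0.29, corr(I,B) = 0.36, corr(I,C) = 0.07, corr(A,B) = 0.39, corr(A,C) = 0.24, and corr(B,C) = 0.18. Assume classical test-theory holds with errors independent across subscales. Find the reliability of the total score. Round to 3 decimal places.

Var(I+A+B+C) = 4 + 2·[0.29 + 0.36 + 0.07 + 0.39 + 0.24 + 0.18] = 4 + 3.06 = 7.06.
With uncorrelated errors the cross-covariances are all true-score covariance, so they carry over unchanged; only the diagonal terms shrink to ρᵢσᵢ².
True-score variance = [0.95 + 0.85 + 0.74 + 0.59] + 3.06 = 3.13 + 3.06 = 6.19.
Reliability = 6.19 / 7.06 = 0.877.

0.877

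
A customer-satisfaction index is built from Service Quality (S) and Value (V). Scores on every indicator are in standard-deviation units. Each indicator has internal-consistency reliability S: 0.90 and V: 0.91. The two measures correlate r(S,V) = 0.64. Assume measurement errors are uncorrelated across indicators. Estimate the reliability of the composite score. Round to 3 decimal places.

Var(S+V) = 2 + 2·[0.64] = 2 + 1.28 = 3.28.
With uncorrelated errors the cross-covariances are all true-score covariance, so they carry over unchanged; only the diagonal terms shrink to ρᵢσᵢ².
True-score variance = [0.90 + 0.91] + 1.28 = 1.81 + 1.28 = 3.09.
Reliability = 3.09 / 3.28 = 0.942.

0.942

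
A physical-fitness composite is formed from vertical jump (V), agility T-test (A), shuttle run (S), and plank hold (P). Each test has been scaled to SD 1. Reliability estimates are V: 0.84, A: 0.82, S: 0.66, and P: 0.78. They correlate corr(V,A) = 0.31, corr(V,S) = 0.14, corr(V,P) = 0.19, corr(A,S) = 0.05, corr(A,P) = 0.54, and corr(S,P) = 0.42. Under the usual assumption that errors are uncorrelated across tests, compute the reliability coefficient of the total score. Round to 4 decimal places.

0.8767

Var(V+A+S+P) = 4 + 2·[0.31 + 0.14 + 0.19 + 0.05 + 0.54 + 0.42] = 4 + 3.3 = 7.3.
Under uncorrelated errors the observed covariances equal the true-score covariances, so only the own-variance terms attenuate.
True-score variance = [0.84 + 0.82 + 0.66 + 0.78] + 3.3 = 3.1 + 3.3 = 6.4.
Reliability = 6.4 / 7.3 = 0.8767.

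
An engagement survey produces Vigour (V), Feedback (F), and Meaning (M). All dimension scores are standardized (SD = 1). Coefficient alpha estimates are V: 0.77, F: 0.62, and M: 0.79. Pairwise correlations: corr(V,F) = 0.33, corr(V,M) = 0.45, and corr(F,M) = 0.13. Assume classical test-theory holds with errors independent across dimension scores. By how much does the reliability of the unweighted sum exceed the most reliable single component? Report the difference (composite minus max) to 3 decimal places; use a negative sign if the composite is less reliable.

Var(sum) = 3 + 1.82 = 4.82; true-score variance = 2.18 + 1.82 = 4; composite reliability = 0.8299.
Max component reliability = 0.7900.
Difference = 0.8299 − 0.7900 = 0.040.

0.040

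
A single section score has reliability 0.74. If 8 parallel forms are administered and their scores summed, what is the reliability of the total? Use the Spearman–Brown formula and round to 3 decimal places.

0.958

ρ_k = kρ / (1 + (k−1)ρ) = 8·0.74 / (1 + 7·0.74) = 5.920 / 6.180 = 0.958.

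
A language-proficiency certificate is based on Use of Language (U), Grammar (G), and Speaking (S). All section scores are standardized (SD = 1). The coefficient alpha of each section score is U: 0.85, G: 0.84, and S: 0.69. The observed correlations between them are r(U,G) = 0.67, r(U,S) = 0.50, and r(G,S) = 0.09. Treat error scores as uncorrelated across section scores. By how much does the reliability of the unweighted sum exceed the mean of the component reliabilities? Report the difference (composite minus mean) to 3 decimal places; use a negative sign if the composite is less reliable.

Var(sum) = 3 + 2.52 = 5.52; true-score variance = 2.38 + 2.52 = 4.9; composite reliability = 0.8877.
Mean component reliability = 0.7933.
Difference = 0.8877 − 0.7933 = 0.094.

0.094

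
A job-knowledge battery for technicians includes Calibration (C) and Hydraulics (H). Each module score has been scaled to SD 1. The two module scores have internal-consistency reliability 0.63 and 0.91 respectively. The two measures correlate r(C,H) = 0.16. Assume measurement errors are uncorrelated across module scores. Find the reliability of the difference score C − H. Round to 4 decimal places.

0.7262

Var(C−H) = 1 + 1 − 2·0.16 = 2 − 0.32 = 1.68.
Because errors are independent across components, Cov(Tᵢ,Tⱼ) = Cov(Xᵢ,Xⱼ); the off-diagonal part of the true-score variance is the same as above.
True-score variance = [0.63 + 0.91] − 0.32 = 1.54 − 0.32 = 1.22.
Reliability = 1.22 / 1.68 = 0.7262.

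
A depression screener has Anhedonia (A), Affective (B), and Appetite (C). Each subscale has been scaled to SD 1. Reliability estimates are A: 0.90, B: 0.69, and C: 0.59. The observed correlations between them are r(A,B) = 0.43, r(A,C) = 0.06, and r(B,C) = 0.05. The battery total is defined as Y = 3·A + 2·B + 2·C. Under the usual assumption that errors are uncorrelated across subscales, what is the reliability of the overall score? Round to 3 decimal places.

0.838

Var(Y) = 3² + 2² + 2² + 2·[6·0.43 + 6·0.06 + 4·0.05] = 17 + 6.28 = 23.28.
With uncorrelated errors the cross-covariances are all true-score covariance, so they carry over unchanged; only the diagonal terms shrink to ρᵢσᵢ².
True-score variance = [3²·0.90 + 2²·0.69 + 2²·0.59] + 6.28 = 13.22 + 6.28 = 19.5.
Reliability = 19.5 / 23.28 = 0.838.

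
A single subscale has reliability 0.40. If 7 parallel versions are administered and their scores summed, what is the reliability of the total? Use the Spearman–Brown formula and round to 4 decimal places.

0.8235

ρ_k = kρ / (1 + (k−1)ρ) = 7·0.40 / (1 + 6·0.40) = 2.800 / 3.400 = 0.8235.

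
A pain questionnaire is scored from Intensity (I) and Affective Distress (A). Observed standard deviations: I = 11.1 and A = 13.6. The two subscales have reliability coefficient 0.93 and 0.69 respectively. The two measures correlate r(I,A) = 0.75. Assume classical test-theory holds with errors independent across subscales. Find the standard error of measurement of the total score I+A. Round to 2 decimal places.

Var(total) = 308.17 + 226.44 = 534.61.
True-score variance = 242.208 + 226.44 = 468.648, so reliability = 0.8766.
Error variance = 534.61 − 468.648 = 65.9623; SEM = √65.9623 = 8.12.

8.12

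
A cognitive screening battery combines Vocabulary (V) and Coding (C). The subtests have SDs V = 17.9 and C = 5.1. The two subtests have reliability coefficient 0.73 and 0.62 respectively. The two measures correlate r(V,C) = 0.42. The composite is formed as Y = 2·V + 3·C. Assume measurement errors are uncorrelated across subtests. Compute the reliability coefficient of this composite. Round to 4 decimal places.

0.7798

Var(Y) = 2²·17.9² + 3²·5.1² + 2·[6·17.9·5.1·0.42] = 1515.73 + 460.102 = 1975.83.
With uncorrelated errors the cross-covariances are all true-score covariance, so they carry over unchanged; only the diagonal terms shrink to ρᵢσᵢ².
True-score variance = [2²·17.9²·0.73 + 3²·5.1²·0.62] + 460.102 = 1080.73 + 460.102 = 1540.83.
Reliability = 1540.83 / 1975.83 = 0.7798.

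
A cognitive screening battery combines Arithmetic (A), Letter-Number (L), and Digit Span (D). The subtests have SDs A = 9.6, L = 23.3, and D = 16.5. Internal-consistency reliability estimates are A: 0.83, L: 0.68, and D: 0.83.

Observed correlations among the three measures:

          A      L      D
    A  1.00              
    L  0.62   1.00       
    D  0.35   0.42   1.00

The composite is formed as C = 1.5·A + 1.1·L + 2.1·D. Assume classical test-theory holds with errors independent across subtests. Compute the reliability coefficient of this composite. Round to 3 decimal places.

0.876

Var(C) = 1.5²·9.6² + 1.1²·23.3² + 2.1²·16.5² + 2·[1.65·9.6·23.3·0.62 + 3.15·9.6·16.5·0.35 + 2.31·23.3·16.5·0.42] = 2064.88 + 1552.91 = 3617.79.
Because errors are independent across components, Cov(Tᵢ,Tⱼ) = Cov(Xᵢ,Xⱼ); the off-diagonal part of the true-score variance is the same as above.
True-score variance = [1.5²·9.6²·0.83 + 1.1²·23.3²·0.68 + 2.1²·16.5²·0.83] + 1552.91 = 1615.32 + 1552.91 = 3168.22.
Reliability = 3168.22 / 3617.79 = 0.876.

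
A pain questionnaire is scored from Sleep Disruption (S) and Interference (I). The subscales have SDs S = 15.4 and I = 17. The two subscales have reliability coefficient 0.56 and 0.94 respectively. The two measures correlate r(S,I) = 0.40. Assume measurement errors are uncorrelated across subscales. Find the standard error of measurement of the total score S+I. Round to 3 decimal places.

Var(total) = 526.16 + 209.44 = 735.6.
True-score variance = 404.47 + 209.44 = 613.91, so reliability = 0.8346.
Error variance = 735.6 − 613.91 = 121.69; SEM = √121.69 = 11.031.

11.031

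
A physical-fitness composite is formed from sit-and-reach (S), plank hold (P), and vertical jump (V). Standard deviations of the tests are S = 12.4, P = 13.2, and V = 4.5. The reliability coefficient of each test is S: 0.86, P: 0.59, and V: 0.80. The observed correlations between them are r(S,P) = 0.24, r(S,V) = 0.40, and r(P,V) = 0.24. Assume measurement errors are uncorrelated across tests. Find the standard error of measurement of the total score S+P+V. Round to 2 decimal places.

9.85

Var(total) = 348.25 + 151.718 = 499.968.
True-score variance = 251.235 + 151.718 = 402.954, so reliability = 0.8060.
Error variance = 499.968 − 402.954 = 97.0148; SEM = √97.0148 = 9.85.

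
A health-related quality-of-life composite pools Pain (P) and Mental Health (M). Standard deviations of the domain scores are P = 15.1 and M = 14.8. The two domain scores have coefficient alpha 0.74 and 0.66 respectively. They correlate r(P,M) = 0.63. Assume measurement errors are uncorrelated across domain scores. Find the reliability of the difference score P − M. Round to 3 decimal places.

0.192

Var(P−M) = 15.1² + 14.8² − 2·15.1·14.8·0.63 = 447.05 − 281.585 = 165.465.
With uncorrelated errors the cross-covariances are all true-score covariance, so they carry over unchanged; only the diagonal terms shrink to ρᵢσᵢ².
True-score variance = [15.1²·0.74 + 14.8²·0.66] − 281.585 = 313.294 − 281.585 = 31.709.
Reliability = 31.709 / 165.465 = 0.192.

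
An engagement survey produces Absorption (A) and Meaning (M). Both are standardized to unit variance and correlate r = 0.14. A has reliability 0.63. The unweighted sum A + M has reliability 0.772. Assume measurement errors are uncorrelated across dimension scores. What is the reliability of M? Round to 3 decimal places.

0.850

Var(A+M) = 2 + 2·0.14 = 2.280.
True-score variance = ρ_A + ρ_M + 2·0.14, so 0.772 = (0.63 + ρ_M + 0.28) / 2.280.
ρ_M = 0.772·2.280 − 0.63 − 0.28 = 0.850.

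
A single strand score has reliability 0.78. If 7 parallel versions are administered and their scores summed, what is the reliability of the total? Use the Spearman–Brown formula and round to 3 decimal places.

ρ_k = kρ / (1 + (k−1)ρ) = 7·0.78 / (1 + 6·0.78) = 5.460 / 5.680 = 0.961.

0.961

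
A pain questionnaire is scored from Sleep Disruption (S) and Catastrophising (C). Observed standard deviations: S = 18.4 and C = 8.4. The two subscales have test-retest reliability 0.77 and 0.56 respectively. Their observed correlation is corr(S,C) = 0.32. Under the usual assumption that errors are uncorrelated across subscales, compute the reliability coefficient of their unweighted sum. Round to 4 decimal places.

Var(S+C) = 18.4² + 8.4² + 2·[18.4·8.4·0.32] = 409.12 + 98.9184 = 508.038.
Because errors are independent across components, Cov(Tᵢ,Tⱼ) = Cov(Xᵢ,Xⱼ); the off-diagonal part of the true-score variance is the same as above.
True-score variance = [18.4²·0.77 + 8.4²·0.56] + 98.9184 = 300.205 + 98.9184 = 399.123.
Reliability = 399.123 / 508.038 = 0.7856.

0.7856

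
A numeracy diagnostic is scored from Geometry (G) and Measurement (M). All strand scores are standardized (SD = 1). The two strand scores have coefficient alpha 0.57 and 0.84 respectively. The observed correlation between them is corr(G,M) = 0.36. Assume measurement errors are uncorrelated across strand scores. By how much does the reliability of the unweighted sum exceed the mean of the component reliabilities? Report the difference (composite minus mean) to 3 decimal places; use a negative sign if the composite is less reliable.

0.078

Var(sum) = 2 + 0.72 = 2.72; true-score variance = 1.41 + 0.72 = 2.13; composite reliability = 0.7831.
Mean component reliability = 0.7050.
Difference = 0.7831 − 0.7050 = 0.078.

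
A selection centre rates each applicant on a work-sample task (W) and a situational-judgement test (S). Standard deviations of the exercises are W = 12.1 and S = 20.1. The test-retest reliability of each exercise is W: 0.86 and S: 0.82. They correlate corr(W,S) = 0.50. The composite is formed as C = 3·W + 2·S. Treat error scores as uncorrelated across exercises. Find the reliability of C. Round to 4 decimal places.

Var(C) = 3²·12.1² + 2²·20.1² + 2·[6·12.1·20.1·0.50] = 2933.73 + 1459.26 = 4392.99.
Because errors are independent across components, Cov(Tᵢ,Tⱼ) = Cov(Xᵢ,Xⱼ); the off-diagonal part of the true-score variance is the same as above.
True-score variance = [3²·12.1²·0.86 + 2²·20.1²·0.82] + 1459.26 = 2458.37 + 1459.26 = 3917.63.
Reliability = 3917.63 / 4392.99 = 0.8918.

0.8918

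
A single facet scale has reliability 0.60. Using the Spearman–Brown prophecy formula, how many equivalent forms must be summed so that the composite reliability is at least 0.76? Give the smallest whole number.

k ≥ ρ*(1−ρ₁)/(ρ₁(1−ρ*)) = 0.76·0.40 / (0.60·0.24) = 2.111.
Smallest integer k = 3.

3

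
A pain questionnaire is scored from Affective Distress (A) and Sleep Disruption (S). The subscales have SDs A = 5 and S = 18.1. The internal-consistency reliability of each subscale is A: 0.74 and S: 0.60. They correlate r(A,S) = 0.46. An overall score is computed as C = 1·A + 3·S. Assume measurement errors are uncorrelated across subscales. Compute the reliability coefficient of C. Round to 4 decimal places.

Var(C) = 5² + 3²·18.1² + 2·[3·5·18.1·0.46] = 2973.49 + 249.78 = 3223.27.
With uncorrelated errors the cross-covariances are all true-score covariance, so they carry over unchanged; only the diagonal terms shrink to ρᵢσᵢ².
True-score variance = [5²·0.74 + 3²·18.1²·0.60] + 249.78 = 1787.59 + 249.78 = 2037.37.
Reliability = 2037.37 / 3223.27 = 0.6321.

0.6321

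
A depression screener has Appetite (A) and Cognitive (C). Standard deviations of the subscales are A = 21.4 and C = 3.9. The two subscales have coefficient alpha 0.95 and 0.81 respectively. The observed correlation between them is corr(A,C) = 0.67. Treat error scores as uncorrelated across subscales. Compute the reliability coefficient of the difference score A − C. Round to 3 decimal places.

Var(A−C) = 21.4² + 3.9² − 2·21.4·3.9·0.67 = 473.17 − 111.836 = 361.334.
Under uncorrelated errors the observed covariances equal the true-score covariances, so only the own-variance terms attenuate.
True-score variance = [21.4²·0.95 + 3.9²·0.81] − 111.836 = 447.382 − 111.836 = 335.546.
Reliability = 335.546 / 361.334 = 0.929.

0.929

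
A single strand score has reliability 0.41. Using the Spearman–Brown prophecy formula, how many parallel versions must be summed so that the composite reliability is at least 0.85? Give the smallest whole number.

k ≥ ρ*(1−ρ₁)/(ρ₁(1−ρ*)) = 0.85·0.59 / (0.41·0.15) = 8.154.
Smallest integer k = 9.

9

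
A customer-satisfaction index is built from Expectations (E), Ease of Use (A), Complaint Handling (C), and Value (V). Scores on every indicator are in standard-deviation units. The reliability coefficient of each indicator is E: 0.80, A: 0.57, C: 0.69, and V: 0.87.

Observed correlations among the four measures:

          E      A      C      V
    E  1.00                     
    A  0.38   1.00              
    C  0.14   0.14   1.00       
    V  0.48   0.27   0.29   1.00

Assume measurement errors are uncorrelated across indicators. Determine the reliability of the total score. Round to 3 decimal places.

Var(E+A+C+V) = 4 + 2·[0.38 + 0.14 + 0.48 + 0.14 + 0.27 + 0.29] = 4 + 3.4 = 7.4.
Because errors are independent across components, Cov(Tᵢ,Tⱼ) = Cov(Xᵢ,Xⱼ); the off-diagonal part of the true-score variance is the same as above.
True-score variance = [0.80 + 0.57 + 0.69 + 0.87] + 3.4 = 2.93 + 3.4 = 6.33.
Reliability = 6.33 / 7.4 = 0.855.

0.855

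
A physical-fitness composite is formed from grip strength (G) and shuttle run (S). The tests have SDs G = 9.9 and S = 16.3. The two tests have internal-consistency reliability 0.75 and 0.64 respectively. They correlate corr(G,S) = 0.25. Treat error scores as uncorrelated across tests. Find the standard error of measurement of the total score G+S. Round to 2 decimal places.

Var(total) = 363.7 + 80.685 = 444.385.
True-score variance = 243.549 + 80.685 = 324.234, so reliability = 0.7296.
Error variance = 444.385 − 324.234 = 120.151; SEM = √120.151 = 10.96.

10.96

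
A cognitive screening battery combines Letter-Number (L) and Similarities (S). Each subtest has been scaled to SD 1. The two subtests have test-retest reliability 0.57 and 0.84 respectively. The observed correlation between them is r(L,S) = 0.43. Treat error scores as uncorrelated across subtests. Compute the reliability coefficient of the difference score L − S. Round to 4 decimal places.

0.4825

Var(L−S) = 1 + 1 − 2·0.43 = 2 − 0.86 = 1.14.
Because errors are independent across components, Cov(Tᵢ,Tⱼ) = Cov(Xᵢ,Xⱼ); the off-diagonal part of the true-score variance is the same as above.
True-score variance = [0.57 + 0.84] − 0.86 = 1.41 − 0.86 = 0.55.
Reliability = 0.55 / 1.14 = 0.4825.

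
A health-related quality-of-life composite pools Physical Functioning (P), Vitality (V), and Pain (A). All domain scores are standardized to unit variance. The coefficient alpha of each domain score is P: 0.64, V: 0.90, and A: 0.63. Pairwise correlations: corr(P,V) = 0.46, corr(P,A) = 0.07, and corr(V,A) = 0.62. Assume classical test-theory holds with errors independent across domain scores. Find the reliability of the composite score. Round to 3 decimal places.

Var(P+V+A) = 3 + 2·[0.46 + 0.07 + 0.62] = 3 + 2.3 = 5.3.
Under uncorrelated errors the observed covariances equal the true-score covariances, so only the own-variance terms attenuate.
True-score variance = [0.64 + 0.90 + 0.63] + 2.3 = 2.17 + 2.3 = 4.47.
Reliability = 4.47 / 5.3 = 0.843.

0.843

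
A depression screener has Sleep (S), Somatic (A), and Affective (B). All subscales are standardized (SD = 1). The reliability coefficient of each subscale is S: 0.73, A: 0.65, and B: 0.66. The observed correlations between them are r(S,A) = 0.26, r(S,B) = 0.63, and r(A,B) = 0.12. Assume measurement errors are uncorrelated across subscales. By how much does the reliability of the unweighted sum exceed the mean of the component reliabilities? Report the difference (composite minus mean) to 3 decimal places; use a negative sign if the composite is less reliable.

0.129

Var(sum) = 3 + 2.02 = 5.02; true-score variance = 2.04 + 2.02 = 4.06; composite reliability = 0.8088.
Mean component reliability = 0.6800.
Difference = 0.8088 − 0.6800 = 0.129.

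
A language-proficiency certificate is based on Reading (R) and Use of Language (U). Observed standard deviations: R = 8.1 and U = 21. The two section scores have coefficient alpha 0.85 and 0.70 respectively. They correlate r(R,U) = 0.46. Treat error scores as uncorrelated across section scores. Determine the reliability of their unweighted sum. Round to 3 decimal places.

0.786

Var(R+U) = 8.1² + 21² + 2·[8.1·21·0.46] = 506.61 + 156.492 = 663.102.
Under uncorrelated errors the observed covariances equal the true-score covariances, so only the own-variance terms attenuate.
True-score variance = [8.1²·0.85 + 21²·0.70] + 156.492 = 364.469 + 156.492 = 520.961.
Reliability = 520.961 / 663.102 = 0.786.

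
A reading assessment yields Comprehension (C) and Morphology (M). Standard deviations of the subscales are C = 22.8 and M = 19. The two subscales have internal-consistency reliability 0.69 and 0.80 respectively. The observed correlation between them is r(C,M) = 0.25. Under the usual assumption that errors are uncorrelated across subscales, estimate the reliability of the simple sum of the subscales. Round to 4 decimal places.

Var(C+M) = 22.8² + 19² + 2·[22.8·19·0.25] = 880.84 + 216.6 = 1097.44.
Under uncorrelated errors the observed covariances equal the true-score covariances, so only the own-variance terms attenuate.
True-score variance = [22.8²·0.69 + 19²·0.80] + 216.6 = 647.49 + 216.6 = 864.09.
Reliability = 864.09 / 1097.44 = 0.7874.

0.7874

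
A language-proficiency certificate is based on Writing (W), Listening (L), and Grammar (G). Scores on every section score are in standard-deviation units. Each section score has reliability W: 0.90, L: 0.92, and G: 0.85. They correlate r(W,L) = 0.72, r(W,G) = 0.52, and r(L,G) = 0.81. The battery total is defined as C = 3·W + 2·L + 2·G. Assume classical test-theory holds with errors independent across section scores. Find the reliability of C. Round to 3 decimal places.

0.953

Var(C) = 3² + 2² + 2² + 2·[6·0.72 + 6·0.52 + 4·0.81] = 17 + 21.36 = 38.36.
Because errors are independent across components, Cov(Tᵢ,Tⱼ) = Cov(Xᵢ,Xⱼ); the off-diagonal part of the true-score variance is the same as above.
True-score variance = [3²·0.90 + 2²·0.92 + 2²·0.85] + 21.36 = 15.18 + 21.36 = 36.54.
Reliability = 36.54 / 38.36 = 0.953.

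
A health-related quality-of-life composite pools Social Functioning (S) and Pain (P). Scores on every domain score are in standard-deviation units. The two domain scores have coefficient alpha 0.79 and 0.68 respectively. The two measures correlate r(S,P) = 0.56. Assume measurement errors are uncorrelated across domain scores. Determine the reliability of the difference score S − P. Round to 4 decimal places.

0.3977

Var(S−P) = 1 + 1 − 2·0.56 = 2 − 1.12 = 0.88.
Under uncorrelated errors the observed covariances equal the true-score covariances, so only the own-variance terms attenuate.
True-score variance = [0.79 + 0.68] − 1.12 = 1.47 − 1.12 = 0.35.
Reliability = 0.35 / 0.88 = 0.3977.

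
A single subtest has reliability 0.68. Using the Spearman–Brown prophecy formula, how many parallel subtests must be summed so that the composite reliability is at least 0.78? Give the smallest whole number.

2

k ≥ ρ*(1−ρ₁)/(ρ₁(1−ρ*)) = 0.78·0.32 / (0.68·0.22) = 1.668.
Smallest integer k = 2.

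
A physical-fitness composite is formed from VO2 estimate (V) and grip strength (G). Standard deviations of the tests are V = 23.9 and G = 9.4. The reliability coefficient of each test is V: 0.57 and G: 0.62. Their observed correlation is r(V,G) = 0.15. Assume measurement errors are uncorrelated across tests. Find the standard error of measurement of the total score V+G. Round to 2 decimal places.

Var(total) = 659.57 + 67.398 = 726.968.
True-score variance = 380.373 + 67.398 = 447.771, so reliability = 0.6159.
Error variance = 726.968 − 447.771 = 279.197; SEM = √279.197 = 16.71.

16.71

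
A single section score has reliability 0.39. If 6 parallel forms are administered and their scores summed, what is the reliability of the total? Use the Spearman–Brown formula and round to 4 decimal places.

ρ_k = kρ / (1 + (k−1)ρ) = 6·0.39 / (1 + 5·0.39) = 2.340 / 2.950 = 0.7932.

0.7932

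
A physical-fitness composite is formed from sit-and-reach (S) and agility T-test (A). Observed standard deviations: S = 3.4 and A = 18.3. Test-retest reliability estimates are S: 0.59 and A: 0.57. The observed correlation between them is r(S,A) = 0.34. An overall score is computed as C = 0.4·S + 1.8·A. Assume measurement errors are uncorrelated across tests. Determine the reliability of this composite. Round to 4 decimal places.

0.5818

Var(C) = 0.4²·3.4² + 1.8²·18.3² + 2·[0.72·3.4·18.3·0.34] = 1086.89 + 30.4629 = 1117.36.
Because errors are independent across components, Cov(Tᵢ,Tⱼ) = Cov(Xᵢ,Xⱼ); the off-diagonal part of the true-score variance is the same as above.
True-score variance = [0.4²·3.4²·0.59 + 1.8²·18.3²·0.57] + 30.4629 = 619.566 + 30.4629 = 650.029.
Reliability = 650.029 / 1117.36 = 0.5818.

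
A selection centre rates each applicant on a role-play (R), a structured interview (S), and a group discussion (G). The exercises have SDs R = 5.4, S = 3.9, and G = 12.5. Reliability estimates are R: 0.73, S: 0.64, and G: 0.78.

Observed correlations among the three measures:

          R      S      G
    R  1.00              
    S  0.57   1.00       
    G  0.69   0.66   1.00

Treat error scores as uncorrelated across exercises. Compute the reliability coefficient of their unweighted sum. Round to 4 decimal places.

0.8751

Var(R+S+G) = 5.4² + 3.9² + 12.5² + 2·[5.4·3.9·0.57 + 5.4·12.5·0.69 + 3.9·12.5·0.66] = 200.62 + 181.508 = 382.128.
Under uncorrelated errors the observed covariances equal the true-score covariances, so only the own-variance terms attenuate.
True-score variance = [5.4²·0.73 + 3.9²·0.64 + 12.5²·0.78] + 181.508 = 152.896 + 181.508 = 334.405.
Reliability = 334.405 / 382.128 = 0.8751.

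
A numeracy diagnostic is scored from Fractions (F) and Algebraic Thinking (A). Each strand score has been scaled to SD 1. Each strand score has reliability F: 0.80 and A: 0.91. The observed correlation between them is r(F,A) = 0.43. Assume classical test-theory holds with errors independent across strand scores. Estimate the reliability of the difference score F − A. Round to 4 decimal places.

Var(F−A) = 1 + 1 − 2·0.43 = 2 − 0.86 = 1.14.
Because errors are independent across components, Cov(Tᵢ,Tⱼ) = Cov(Xᵢ,Xⱼ); the off-diagonal part of the true-score variance is the same as above.
True-score variance = [0.80 + 0.91] − 0.86 = 1.71 − 0.86 = 0.85.
Reliability = 0.85 / 1.14 = 0.7456.

0.7456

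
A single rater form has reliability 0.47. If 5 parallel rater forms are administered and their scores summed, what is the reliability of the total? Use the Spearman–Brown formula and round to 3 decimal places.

0.816

ρ_k = kρ / (1 + (k−1)ρ) = 5·0.47 / (1 + 4·0.47) = 2.350 / 2.880 = 0.816.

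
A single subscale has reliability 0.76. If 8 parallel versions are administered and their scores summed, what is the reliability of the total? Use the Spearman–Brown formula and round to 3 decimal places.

ρ_k = kρ / (1 + (k−1)ρ) = 8·0.76 / (1 + 7·0.76) = 6.080 / 6.320 = 0.962.

0.962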